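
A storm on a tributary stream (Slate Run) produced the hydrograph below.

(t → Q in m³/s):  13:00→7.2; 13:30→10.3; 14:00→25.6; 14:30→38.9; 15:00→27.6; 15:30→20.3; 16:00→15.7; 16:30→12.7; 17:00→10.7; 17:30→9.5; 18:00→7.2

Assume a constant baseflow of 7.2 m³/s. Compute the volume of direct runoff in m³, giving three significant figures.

Direct-runoff ordinates (Q − Q_b): 0.0, 3.1, 18.4, 31.7, 20.4, 13.1, 8.5, 5.5, 3.5, 2.3, 0.0 m³/s.
ΣQ_DR = 106.5 m³/s.
With Δt = 0.5 h = 1800 s, V = ΣQ_DR · Δt = 106.5 × 1800 = 1.92 × 10^5 m³.

V ≈ 1.92 × 10^5 m³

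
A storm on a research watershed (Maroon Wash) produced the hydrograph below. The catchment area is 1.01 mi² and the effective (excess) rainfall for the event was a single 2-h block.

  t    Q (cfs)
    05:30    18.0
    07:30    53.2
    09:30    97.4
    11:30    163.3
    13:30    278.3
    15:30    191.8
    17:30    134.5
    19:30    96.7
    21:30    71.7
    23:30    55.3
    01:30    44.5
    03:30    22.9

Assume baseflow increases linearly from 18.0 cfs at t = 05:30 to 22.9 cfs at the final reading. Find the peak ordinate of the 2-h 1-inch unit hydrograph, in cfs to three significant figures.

Direct runoff: 0.00, 34.75, 78.51, 143.96, 258.52, 171.57, 113.83, 75.58, 50.14, 33.29, 22.05, 0.00 cfs; ΣQ_DR = 982.2 cfs, peak = 258.52 cfs.
Runoff depth d = ΣQ_DR·Δt / A = 982.2 × 7200 / (1.01 mi²) = 3.014 in.
The 1-inch UH is the DRH scaled by (1 in)/d, so U_p = 258.52 × 1/3.014 = 85.8 cfs.

U_p ≈ 85.8 cfs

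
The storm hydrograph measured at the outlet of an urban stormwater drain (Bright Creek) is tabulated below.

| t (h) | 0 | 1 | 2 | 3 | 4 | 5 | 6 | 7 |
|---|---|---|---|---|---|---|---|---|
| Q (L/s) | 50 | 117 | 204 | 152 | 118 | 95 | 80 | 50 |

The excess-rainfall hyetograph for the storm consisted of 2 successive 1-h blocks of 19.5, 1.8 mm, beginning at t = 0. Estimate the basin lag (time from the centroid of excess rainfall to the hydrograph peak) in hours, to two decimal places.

t_L ≈ 1.42 h

Centroid of excess rainfall: t_c = Σ P_i·t̄_i / ΣP_i = 0.5845 h (block centres at 0.5, 1.5 h).
Hydrograph peak occurs at t = 2 h, so basin lag t_L = 2 − 0.5845 = 1.42 h.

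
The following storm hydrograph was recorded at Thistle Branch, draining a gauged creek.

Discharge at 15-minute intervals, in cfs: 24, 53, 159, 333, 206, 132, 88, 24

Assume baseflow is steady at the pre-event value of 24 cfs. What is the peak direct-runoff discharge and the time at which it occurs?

Q_p = 309.0 cfs at t = 0.75 h

Subtracting baseflow gives direct-runoff ordinates: 0.0, 29.0, 135.0, 309.0, 182.0, 108.0, 64.0, 0.0 cfs.
The maximum is 309.0 cfs, occurring at the reading for t = 0.75 h.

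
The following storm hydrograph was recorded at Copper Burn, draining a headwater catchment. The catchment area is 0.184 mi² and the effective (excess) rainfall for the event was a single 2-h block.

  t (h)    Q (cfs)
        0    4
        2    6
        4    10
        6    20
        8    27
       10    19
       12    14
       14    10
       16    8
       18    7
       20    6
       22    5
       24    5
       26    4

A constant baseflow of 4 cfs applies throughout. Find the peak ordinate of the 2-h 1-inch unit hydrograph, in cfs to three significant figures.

Direct runoff: 0.0, 2.0, 6.0, 16.0, 23.0, 15.0, 10.0, 6.0, 4.0, 3.0, 2.0, 1.0, 1.0, 0.0 cfs; ΣQ_DR = 89.00 cfs, peak = 23.0 cfs.
Runoff depth d = ΣQ_DR·Δt / A = 89.00 × 7200 / (0.184 mi²) = 1.499 in.
The 1-inch UH is the DRH scaled by (1 in)/d, so U_p = 23.0 × 1/1.499 = 15.3 cfs.

U_p ≈ 15.3 cfs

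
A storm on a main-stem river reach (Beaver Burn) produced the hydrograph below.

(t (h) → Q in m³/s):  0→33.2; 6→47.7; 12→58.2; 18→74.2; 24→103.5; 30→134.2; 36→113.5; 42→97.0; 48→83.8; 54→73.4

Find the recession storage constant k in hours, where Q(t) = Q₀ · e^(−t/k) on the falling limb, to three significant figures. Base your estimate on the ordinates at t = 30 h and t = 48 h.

On the falling limb, Q drops from 134.2 to 83.8 m³/s between t = 30 h and t = 48 h (Δt = 18 h).
k = −Δt / ln(Q₂/Q₁) = −18 / ln(83.8/134.2) = 38.2 h.

k ≈ 38.2 h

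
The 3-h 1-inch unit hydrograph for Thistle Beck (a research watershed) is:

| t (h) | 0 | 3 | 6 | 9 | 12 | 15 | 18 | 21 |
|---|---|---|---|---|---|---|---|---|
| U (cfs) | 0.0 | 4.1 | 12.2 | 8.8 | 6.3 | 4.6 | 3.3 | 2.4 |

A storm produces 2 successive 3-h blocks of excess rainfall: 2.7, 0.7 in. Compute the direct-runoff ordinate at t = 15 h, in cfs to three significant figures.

Q ≈ 16.8 cfs

By discrete convolution, Q_j = Σ (P_i / 1 in) · U_{j−i}.
At t = 15 h (j=5): Q = (2.7/1)·4.6 + (0.7/1)·6.3 = 16.8 cfs.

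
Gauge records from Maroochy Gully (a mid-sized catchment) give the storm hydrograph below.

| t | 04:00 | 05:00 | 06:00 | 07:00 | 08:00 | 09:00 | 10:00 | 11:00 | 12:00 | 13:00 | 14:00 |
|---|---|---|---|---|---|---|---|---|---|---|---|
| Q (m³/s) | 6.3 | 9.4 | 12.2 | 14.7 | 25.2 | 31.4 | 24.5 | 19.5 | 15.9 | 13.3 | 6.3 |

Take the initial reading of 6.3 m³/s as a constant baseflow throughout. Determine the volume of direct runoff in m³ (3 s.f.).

Direct-runoff ordinates (Q − Q_b): 0.0, 3.1, 5.9, 8.4, 18.9, 25.1, 18.2, 13.2, 9.6, 7.0, 0.0 m³/s.
ΣQ_DR = 109.4 m³/s.
With Δt = 1 h = 3600 s, V = ΣQ_DR · Δt = 109.4 × 3600 = 3.94 × 10^5 m³.

V ≈ 3.94 × 10^5 m³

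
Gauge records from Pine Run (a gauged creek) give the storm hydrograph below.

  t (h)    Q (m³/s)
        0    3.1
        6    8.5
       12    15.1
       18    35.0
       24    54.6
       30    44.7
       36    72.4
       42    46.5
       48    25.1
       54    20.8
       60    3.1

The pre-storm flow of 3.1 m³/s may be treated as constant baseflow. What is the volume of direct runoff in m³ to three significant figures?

Direct-runoff ordinates (Q − Q_b): 0.0, 5.4, 12.0, 31.9, 51.5, 41.6, 69.3, 43.4, 22.0, 17.7, 0.0 m³/s.
ΣQ_DR = 294.8 m³/s.
With Δt = 6 h = 21600 s, V = ΣQ_DR · Δt = 294.8 × 21600 = 6.37 × 10^6 m³.

V ≈ 6.37 × 10^6 m³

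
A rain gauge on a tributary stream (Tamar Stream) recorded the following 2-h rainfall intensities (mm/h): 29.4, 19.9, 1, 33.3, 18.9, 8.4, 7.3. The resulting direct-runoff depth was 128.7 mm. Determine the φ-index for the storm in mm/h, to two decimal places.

Only the 4 blocks with intensity above φ contribute runoff: 29.4, 19.9, 33.3, 18.9 mm/h.
Σ(I−φ)·Δt = d  ⇒  (29.4+19.9+33.3+18.9 − 4φ)·2 = 128.7
φ = (101.5 − 128.7/2) / 4 = 9.29 mm/h.

φ ≈ 9.29 mm/h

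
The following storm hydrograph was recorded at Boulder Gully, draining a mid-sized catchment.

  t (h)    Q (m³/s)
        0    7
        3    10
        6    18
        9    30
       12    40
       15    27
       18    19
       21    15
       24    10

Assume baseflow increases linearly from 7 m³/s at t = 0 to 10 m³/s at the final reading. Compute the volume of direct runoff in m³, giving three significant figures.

V ≈ 1.07 × 10^6 m³

Direct-runoff ordinates (Q − Q_b): 0.00, 2.62, 10.25, 21.88, 31.50, 18.12, 9.75, 5.38, 0.00 m³/s.
ΣQ_DR = 99.50 m³/s.
With Δt = 3 h = 10800 s, V = ΣQ_DR · Δt = 99.50 × 10800 = 1.07 × 10^6 m³.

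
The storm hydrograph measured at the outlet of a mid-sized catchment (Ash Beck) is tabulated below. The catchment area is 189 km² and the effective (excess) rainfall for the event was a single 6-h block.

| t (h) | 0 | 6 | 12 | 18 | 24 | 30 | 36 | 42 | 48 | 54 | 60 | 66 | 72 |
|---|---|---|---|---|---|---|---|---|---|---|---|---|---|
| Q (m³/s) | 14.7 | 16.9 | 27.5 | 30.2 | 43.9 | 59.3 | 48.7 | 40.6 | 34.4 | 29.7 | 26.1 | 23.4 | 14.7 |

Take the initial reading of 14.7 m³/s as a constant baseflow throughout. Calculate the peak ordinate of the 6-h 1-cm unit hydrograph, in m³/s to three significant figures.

U_p ≈ 17.8 m³/s

Direct runoff: 0.0, 2.2, 12.8, 15.5, 29.2, 44.6, 34.0, 25.9, 19.7, 15.0, 11.4, 8.7, 0.0 m³/s; ΣQ_DR = 219.0 m³/s, peak = 44.6 m³/s.
Runoff depth d = ΣQ_DR·Δt / A = 219.0 × 21600 / (189 km²) = 25.03 mm.
The 1-cm UH is the DRH scaled by (10 mm)/d, so U_p = 44.6 × 10/25.03 = 17.8 m³/s.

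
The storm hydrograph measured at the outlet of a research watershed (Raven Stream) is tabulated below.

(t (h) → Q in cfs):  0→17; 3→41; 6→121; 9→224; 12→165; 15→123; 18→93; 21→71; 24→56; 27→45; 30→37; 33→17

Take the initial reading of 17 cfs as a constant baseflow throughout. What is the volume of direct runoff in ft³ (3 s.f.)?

Direct-runoff ordinates (Q − Q_b): 0.0, 24.0, 104.0, 207.0, 148.0, 106.0, 76.0, 54.0, 39.0, 28.0, 20.0, 0.0 cfs.
ΣQ_DR = 806.0 cfs.
With Δt = 3 h = 10800 s, V = ΣQ_DR · Δt = 806.0 × 10800 = 8.70 × 10^6 ft³.

V ≈ 8.70 × 10^6 ft³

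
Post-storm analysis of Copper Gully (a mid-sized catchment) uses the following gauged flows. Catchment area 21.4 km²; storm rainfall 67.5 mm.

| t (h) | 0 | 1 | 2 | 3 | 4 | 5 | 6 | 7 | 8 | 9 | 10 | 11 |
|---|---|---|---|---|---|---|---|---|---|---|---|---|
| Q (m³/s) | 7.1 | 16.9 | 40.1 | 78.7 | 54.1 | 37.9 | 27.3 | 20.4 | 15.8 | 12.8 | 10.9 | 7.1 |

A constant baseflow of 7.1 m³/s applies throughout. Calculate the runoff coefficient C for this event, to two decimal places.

ΣQ_DR = 243.9 m³/s; V = ΣQ_DR·Δt = 8.780 × 10^5 m³.
Runoff depth d = V / A = 41.03 mm.
C = d / P = 41.03 / 67.5 = 0.61.

C ≈ 0.61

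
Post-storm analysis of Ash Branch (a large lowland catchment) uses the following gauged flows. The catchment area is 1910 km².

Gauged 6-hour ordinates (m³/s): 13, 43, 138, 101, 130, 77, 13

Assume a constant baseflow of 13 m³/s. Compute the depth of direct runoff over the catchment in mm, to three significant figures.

Direct runoff: 0.0, 30.0, 125.0, 88.0, 117.0, 64.0, 0.0 m³/s; ΣQ_DR = 424.0 m³/s.
V = ΣQ_DR · Δt = 424.0 × 21600 s = 9.158 × 10^6 m³.
Over A = 1910 km², depth = V / A = 4.79 mm.

d ≈ 4.79 mm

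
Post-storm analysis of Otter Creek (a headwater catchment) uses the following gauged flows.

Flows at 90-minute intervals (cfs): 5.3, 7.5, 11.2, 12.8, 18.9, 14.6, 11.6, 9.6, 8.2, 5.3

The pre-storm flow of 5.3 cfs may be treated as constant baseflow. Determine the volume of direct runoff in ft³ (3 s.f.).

V ≈ 2.81 × 10^5 ft³

Direct-runoff ordinates (Q − Q_b): 0.0, 2.2, 5.9, 7.5, 13.6, 9.3, 6.3, 4.3, 2.9, 0.0 cfs.
ΣQ_DR = 52.00 cfs.
With Δt = 1.5 h = 5400 s, V = ΣQ_DR · Δt = 52.00 × 5400 = 2.81 × 10^5 ft³.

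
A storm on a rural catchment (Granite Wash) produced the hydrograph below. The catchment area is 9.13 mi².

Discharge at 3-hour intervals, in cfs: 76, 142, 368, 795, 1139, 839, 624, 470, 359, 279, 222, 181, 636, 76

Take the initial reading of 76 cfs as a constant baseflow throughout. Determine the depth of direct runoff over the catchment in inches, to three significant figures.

d ≈ 2.62 in

Direct runoff: 0.0, 66.0, 292.0, 719.0, 1063.0, 763.0, 548.0, 394.0, 283.0, 203.0, 146.0, 105.0, 560.0, 0.0 cfs; ΣQ_DR = 5142 cfs.
V = ΣQ_DR · Δt = 5142 × 10800 s = 5.553 × 10^7 ft³.
Over A = 9.13 mi², depth = V / A = 2.62 in.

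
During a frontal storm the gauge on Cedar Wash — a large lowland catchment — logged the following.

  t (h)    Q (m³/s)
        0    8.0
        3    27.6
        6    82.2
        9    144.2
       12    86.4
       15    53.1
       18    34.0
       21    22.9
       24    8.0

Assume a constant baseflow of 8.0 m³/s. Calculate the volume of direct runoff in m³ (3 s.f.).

Direct-runoff ordinates (Q − Q_b): 0.0, 19.6, 74.2, 136.2, 78.4, 45.1, 26.0, 14.9, 0.0 m³/s.
ΣQ_DR = 394.4 m³/s.
With Δt = 3 h = 10800 s, V = ΣQ_DR · Δt = 394.4 × 10800 = 4.26 × 10^6 m³.

V ≈ 4.26 × 10^6 m³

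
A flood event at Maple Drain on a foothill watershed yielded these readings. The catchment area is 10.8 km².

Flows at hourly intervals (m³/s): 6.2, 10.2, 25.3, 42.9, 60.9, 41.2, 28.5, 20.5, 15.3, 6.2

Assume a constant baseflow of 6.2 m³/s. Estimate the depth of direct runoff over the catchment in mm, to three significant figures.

Direct runoff: 0.0, 4.0, 19.1, 36.7, 54.7, 35.0, 22.3, 14.3, 9.1, 0.0 m³/s; ΣQ_DR = 195.2 m³/s.
V = ΣQ_DR · Δt = 195.2 × 3600 s = 7.027 × 10^5 m³.
Over A = 10.8 km², depth = V / A = 65.1 mm.

d ≈ 65.1 mm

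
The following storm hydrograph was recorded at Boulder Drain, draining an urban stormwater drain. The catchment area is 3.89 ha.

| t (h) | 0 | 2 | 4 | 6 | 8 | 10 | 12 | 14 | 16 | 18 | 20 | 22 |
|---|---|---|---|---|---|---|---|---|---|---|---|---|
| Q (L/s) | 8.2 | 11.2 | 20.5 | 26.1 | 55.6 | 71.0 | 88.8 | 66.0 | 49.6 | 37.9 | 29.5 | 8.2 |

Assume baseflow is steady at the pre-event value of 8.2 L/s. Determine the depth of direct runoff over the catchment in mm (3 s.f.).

d ≈ 69.3 mm

Direct runoff: 0.0, 3.0, 12.3, 17.9, 47.4, 62.8, 80.6, 57.8, 41.4, 29.7, 21.3, 0.0 L/s; ΣQ_DR = 374.2 L/s.
V = ΣQ_DR · Δt = 374.2 × 7200 s = 2.694 × 10^6 L.
Over A = 3.89 ha, depth = V / A = 69.3 mm.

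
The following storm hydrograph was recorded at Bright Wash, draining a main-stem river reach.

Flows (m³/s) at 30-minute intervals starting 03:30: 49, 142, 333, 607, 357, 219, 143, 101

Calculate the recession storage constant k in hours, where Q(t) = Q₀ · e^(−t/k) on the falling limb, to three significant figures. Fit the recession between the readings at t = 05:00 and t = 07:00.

On the falling limb, Q drops from 607 to 101 m³/s between t = 05:00 and t = 07:00 (Δt = 2 h).
k = −Δt / ln(Q₂/Q₁) = −2 / ln(101/607) = 1.12 h.

k ≈ 1.12 h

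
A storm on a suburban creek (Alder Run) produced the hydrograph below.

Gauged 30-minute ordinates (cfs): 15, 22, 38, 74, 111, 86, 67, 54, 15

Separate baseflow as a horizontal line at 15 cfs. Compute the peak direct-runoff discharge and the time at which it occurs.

Q_p = 96.0 cfs at t = 2 h

Subtracting baseflow gives direct-runoff ordinates: 0.0, 7.0, 23.0, 59.0, 96.0, 71.0, 52.0, 39.0, 0.0 cfs.
The maximum is 96.0 cfs, occurring at the reading for t = 2 h.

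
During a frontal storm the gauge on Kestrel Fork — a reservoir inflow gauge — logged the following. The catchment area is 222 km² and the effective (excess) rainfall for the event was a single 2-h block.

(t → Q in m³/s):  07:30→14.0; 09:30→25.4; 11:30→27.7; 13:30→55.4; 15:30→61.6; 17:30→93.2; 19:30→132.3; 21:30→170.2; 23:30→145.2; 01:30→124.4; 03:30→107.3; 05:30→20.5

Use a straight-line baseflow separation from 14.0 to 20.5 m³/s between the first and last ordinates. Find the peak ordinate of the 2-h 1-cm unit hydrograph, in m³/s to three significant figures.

U_p ≈ 60.9 m³/s

Direct runoff: 0.00, 10.81, 12.52, 39.63, 45.24, 76.25, 114.75, 152.06, 126.47, 105.08, 87.39, 0.00 m³/s; ΣQ_DR = 770.2 m³/s, peak = 152.06 m³/s.
Runoff depth d = ΣQ_DR·Δt / A = 770.2 × 7200 / (222 km²) = 24.98 mm.
The 1-cm UH is the DRH scaled by (10 mm)/d, so U_p = 152.06 × 10/24.98 = 60.9 m³/s.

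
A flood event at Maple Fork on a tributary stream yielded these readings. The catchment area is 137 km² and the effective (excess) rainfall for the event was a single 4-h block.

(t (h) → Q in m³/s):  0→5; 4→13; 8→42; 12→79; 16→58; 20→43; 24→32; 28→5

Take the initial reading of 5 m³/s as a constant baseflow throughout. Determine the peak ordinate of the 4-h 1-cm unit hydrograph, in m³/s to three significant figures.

U_p ≈ 29.7 m³/s

Direct runoff: 0.0, 8.0, 37.0, 74.0, 53.0, 38.0, 27.0, 0.0 m³/s; ΣQ_DR = 237.0 m³/s, peak = 74.0 m³/s.
Runoff depth d = ΣQ_DR·Δt / A = 237.0 × 14400 / (137 km²) = 24.91 mm.
The 1-cm UH is the DRH scaled by (10 mm)/d, so U_p = 74.0 × 10/24.91 = 29.7 m³/s.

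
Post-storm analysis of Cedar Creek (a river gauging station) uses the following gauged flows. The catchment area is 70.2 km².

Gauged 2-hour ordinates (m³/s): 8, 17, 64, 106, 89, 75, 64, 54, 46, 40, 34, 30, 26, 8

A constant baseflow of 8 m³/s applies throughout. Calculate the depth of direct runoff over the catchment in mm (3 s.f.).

d ≈ 56.3 mm

Direct runoff: 0.0, 9.0, 56.0, 98.0, 81.0, 67.0, 56.0, 46.0, 38.0, 32.0, 26.0, 22.0, 18.0, 0.0 m³/s; ΣQ_DR = 549.0 m³/s.
V = ΣQ_DR · Δt = 549.0 × 7200 s = 3.953 × 10^6 m³.
Over A = 70.2 km², depth = V / A = 56.3 mm.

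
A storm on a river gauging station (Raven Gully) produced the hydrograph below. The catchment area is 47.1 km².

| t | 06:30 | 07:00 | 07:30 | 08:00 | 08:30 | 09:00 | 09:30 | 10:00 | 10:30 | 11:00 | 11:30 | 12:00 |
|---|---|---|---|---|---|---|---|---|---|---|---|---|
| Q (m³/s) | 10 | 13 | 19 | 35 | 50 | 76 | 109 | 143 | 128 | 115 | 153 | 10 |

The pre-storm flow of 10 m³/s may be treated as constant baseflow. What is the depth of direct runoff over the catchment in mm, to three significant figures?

Direct runoff: 0.0, 3.0, 9.0, 25.0, 40.0, 66.0, 99.0, 133.0, 118.0, 105.0, 143.0, 0.0 m³/s; ΣQ_DR = 741.0 m³/s.
V = ΣQ_DR · Δt = 741.0 × 1800 s = 1.334 × 10^6 m³.
Over A = 47.1 km², depth = V / A = 28.3 mm.

d ≈ 28.3 mm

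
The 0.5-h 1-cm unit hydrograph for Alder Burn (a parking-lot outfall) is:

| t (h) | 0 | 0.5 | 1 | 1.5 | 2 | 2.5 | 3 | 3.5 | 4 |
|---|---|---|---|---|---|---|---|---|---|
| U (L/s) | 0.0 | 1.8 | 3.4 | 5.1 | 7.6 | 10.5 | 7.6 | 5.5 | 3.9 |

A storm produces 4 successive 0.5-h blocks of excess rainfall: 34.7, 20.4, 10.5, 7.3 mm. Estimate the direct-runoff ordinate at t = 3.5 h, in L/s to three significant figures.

Q ≈ 51.2 L/s

By discrete convolution, Q_j = Σ (P_i / 10 mm) · U_{j−i}.
At t = 3.5 h (j=7): Q = (34.7/10)·5.5 + (20.4/10)·7.6 + (10.5/10)·10.5 + (7.3/10)·7.6 = 51.2 L/s.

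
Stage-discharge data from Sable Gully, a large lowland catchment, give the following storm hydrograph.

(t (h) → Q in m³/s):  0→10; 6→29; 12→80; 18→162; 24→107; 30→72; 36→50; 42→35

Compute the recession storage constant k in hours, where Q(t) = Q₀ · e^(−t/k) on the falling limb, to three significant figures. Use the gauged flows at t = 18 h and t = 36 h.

On the falling limb, Q drops from 162 to 50 m³/s between t = 18 h and t = 36 h (Δt = 18 h).
k = −Δt / ln(Q₂/Q₁) = −18 / ln(50/162) = 15.3 h.

k ≈ 15.3 h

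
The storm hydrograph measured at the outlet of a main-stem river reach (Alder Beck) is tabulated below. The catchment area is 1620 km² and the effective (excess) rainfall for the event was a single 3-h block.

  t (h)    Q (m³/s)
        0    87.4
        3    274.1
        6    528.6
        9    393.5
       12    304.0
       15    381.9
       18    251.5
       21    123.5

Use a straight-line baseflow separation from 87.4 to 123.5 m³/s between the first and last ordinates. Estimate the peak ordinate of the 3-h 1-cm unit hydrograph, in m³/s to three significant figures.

U_p ≈ 431 m³/s

Direct runoff: 0.00, 181.54, 430.89, 290.63, 195.97, 268.71, 133.16, 0.00 m³/s; ΣQ_DR = 1501 m³/s, peak = 430.89 m³/s.
Runoff depth d = ΣQ_DR·Δt / A = 1501 × 10800 / (1620 km²) = 10.01 mm.
The 1-cm UH is the DRH scaled by (10 mm)/d, so U_p = 430.89 × 10/10.01 = 431 m³/s.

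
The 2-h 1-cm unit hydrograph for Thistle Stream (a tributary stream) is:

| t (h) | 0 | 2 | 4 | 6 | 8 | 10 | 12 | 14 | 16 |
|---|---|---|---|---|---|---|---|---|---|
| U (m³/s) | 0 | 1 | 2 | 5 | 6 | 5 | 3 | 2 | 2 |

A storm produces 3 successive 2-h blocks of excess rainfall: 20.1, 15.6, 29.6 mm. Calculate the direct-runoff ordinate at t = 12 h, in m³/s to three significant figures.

Q ≈ 31.6 m³/s

By discrete convolution, Q_j = Σ (P_i / 10 mm) · U_{j−i}.
At t = 12 h (j=6): Q = (20.1/10)·3 + (15.6/10)·5 + (29.6/10)·6 = 31.6 m³/s.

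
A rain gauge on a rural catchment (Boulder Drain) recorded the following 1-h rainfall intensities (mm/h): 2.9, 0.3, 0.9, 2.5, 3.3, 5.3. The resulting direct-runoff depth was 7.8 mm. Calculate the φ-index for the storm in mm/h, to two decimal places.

Only the 4 blocks with intensity above φ contribute runoff: 2.9, 2.5, 3.3, 5.3 mm/h.
Σ(I−φ)·Δt = d  ⇒  (2.9+2.5+3.3+5.3 − 4φ)·1 = 7.8
φ = (14.00 − 7.8/1) / 4 = 1.55 mm/h.

φ ≈ 1.55 mm/h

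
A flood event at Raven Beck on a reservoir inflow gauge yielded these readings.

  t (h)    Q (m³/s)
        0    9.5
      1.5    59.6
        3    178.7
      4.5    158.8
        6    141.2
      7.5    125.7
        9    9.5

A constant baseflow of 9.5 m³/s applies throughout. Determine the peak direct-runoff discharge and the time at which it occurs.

Q_p = 169.2 m³/s at t = 3 h

Subtracting baseflow gives direct-runoff ordinates: 0.0, 50.1, 169.2, 149.3, 131.7, 116.2, 0.0 m³/s.
The maximum is 169.2 m³/s, occurring at the reading for t = 3 h.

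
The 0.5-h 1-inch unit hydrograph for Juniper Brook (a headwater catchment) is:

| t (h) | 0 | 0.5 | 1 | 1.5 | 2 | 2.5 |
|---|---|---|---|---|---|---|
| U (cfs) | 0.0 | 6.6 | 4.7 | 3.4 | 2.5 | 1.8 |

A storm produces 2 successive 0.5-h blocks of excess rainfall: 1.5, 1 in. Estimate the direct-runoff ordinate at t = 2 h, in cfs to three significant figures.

By discrete convolution, Q_j = Σ (P_i / 1 in) · U_{j−i}.
At t = 2 h (j=4): Q = (1.5/1)·2.5 + (1/1)·3.4 = 7.15 cfs.

Q ≈ 7.15 cfs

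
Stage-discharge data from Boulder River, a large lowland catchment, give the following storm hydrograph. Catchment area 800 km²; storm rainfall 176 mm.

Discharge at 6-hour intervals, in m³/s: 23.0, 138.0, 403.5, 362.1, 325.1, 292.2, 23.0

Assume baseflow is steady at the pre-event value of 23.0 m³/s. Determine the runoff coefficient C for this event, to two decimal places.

C ≈ 0.22

ΣQ_DR = 1406 m³/s; V = ΣQ_DR·Δt = 3.037 × 10^7 m³.
Runoff depth d = V / A = 37.96 mm.
C = d / P = 37.96 / 176 = 0.22.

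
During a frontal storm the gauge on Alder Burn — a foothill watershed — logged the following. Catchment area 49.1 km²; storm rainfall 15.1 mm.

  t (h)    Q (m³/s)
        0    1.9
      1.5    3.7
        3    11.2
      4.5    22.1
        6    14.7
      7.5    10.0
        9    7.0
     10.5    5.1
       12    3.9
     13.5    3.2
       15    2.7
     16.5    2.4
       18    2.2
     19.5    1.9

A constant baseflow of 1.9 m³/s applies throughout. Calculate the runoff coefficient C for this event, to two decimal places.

C ≈ 0.48

ΣQ_DR = 65.40 m³/s; V = ΣQ_DR·Δt = 3.532 × 10^5 m³.
Runoff depth d = V / A = 7.193 mm.
C = d / P = 7.193 / 15.1 = 0.48.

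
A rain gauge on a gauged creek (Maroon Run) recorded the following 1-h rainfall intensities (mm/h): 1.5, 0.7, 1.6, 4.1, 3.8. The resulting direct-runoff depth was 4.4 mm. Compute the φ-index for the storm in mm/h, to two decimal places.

Only the 2 blocks with intensity above φ contribute runoff: 4.1, 3.8 mm/h.
Σ(I−φ)·Δt = d  ⇒  (4.1+3.8 − 2φ)·1 = 4.4
φ = (7.900 − 4.4/1) / 2 = 1.75 mm/h.

φ ≈ 1.75 mm/h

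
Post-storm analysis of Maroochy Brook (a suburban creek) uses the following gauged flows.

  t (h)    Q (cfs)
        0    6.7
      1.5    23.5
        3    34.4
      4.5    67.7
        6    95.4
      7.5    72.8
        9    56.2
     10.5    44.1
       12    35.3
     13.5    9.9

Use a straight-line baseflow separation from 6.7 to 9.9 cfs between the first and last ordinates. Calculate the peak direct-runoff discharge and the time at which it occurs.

Subtracting baseflow gives direct-runoff ordinates: 0.00, 16.44, 26.99, 59.93, 87.28, 64.32, 47.37, 34.91, 25.76, 0.00 cfs.
The maximum is 87.28 cfs, occurring at the reading for t = 6 h.

Q_p = 87.28 cfs at t = 6 h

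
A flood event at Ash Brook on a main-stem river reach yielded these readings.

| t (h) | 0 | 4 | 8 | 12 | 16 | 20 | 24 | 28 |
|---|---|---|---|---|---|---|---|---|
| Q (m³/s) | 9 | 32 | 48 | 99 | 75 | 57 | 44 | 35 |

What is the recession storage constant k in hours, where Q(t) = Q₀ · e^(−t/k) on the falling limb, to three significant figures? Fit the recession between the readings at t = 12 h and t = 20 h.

k ≈ 14.5 h

On the falling limb, Q drops from 99 to 57 m³/s between t = 12 h and t = 20 h (Δt = 8 h).
k = −Δt / ln(Q₂/Q₁) = −8 / ln(57/99) = 14.5 h.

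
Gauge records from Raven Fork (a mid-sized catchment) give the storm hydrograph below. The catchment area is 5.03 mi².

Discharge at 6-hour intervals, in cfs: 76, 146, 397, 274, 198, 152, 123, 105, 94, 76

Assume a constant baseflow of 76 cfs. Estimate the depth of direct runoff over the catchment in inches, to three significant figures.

Direct runoff: 0.0, 70.0, 321.0, 198.0, 122.0, 76.0, 47.0, 29.0, 18.0, 0.0 cfs; ΣQ_DR = 881.0 cfs.
V = ΣQ_DR · Δt = 881.0 × 21600 s = 1.903 × 10^7 ft³.
Over A = 5.03 mi², depth = V / A = 1.63 in.

d ≈ 1.63 in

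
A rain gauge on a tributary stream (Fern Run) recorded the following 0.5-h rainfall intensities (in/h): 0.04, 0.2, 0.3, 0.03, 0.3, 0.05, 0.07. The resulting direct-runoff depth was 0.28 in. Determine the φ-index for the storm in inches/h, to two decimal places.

φ ≈ 0.08 in/h

Only the 3 blocks with intensity above φ contribute runoff: 0.2, 0.3, 0.3 in/h.
Σ(I−φ)·Δt = d  ⇒  (0.2+0.3+0.3 − 3φ)·0.5 = 0.28
φ = (0.8000 − 0.28/0.5) / 3 = 0.08 in/h.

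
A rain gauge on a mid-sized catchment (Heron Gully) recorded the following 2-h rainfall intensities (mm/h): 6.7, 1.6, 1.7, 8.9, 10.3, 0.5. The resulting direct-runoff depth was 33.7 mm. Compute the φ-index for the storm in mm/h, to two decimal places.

φ ≈ 3.02 mm/h

Only the 3 blocks with intensity above φ contribute runoff: 6.7, 8.9, 10.3 mm/h.
Σ(I−φ)·Δt = d  ⇒  (6.7+8.9+10.3 − 3φ)·2 = 33.7
φ = (25.90 − 33.7/2) / 3 = 3.02 mm/h.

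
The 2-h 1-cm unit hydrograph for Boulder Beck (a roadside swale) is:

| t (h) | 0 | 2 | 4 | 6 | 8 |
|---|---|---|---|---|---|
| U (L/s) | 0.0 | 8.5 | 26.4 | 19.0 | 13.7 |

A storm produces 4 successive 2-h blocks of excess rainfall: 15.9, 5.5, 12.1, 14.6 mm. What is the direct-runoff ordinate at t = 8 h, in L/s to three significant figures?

Q ≈ 76.6 L/s

By discrete convolution, Q_j = Σ (P_i / 10 mm) · U_{j−i}.
At t = 8 h (j=4): Q = (15.9/10)·13.7 + (5.5/10)·19.0 + (12.1/10)·26.4 + (14.6/10)·8.5 = 76.6 L/s.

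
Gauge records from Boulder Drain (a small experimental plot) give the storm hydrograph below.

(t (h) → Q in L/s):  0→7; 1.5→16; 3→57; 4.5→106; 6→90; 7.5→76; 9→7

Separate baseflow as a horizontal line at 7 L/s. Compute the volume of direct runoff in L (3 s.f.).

Direct-runoff ordinates (Q − Q_b): 0.0, 9.0, 50.0, 99.0, 83.0, 69.0, 0.0 L/s.
ΣQ_DR = 310.0 L/s.
With Δt = 1.5 h = 5400 s, V = ΣQ_DR · Δt = 310.0 × 5400 = 1.67 × 10^6 L.

V ≈ 1.67 × 10^6 L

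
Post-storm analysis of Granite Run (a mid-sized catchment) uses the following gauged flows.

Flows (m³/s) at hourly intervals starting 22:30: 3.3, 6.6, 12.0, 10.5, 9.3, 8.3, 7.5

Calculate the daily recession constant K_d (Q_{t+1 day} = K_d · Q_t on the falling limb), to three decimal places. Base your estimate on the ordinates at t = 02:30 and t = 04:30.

K_d ≈ 0.076

Between t = 02:30 and t = 04:30 the flow falls from 9.3 to 7.5 m³/s over 2×1 h = 2 h.
Per-interval ratio K = (7.5/9.3)^(1/2) = 0.8980; K_d = K^(24/1) = 0.076.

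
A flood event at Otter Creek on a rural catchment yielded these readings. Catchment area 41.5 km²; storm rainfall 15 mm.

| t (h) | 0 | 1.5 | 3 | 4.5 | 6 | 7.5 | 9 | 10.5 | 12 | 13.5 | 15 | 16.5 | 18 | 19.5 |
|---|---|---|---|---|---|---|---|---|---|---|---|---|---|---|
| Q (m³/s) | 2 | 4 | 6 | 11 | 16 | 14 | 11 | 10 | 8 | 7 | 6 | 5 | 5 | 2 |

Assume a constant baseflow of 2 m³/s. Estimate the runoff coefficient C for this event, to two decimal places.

ΣQ_DR = 79.00 m³/s; V = ΣQ_DR·Δt = 4.266 × 10^5 m³.
Runoff depth d = V / A = 10.28 mm.
C = d / P = 10.28 / 15 = 0.69.

C ≈ 0.69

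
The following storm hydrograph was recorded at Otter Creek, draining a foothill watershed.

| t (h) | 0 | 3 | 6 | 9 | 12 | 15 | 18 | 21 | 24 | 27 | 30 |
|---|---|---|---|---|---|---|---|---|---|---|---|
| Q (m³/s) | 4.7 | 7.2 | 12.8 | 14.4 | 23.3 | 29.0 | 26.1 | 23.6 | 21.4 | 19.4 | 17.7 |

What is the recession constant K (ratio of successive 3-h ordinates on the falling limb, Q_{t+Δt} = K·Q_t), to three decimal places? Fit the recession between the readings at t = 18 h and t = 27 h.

Using the recession-limb readings at t = 18 h and t = 27 h: Q falls from 26.1 to 19.4 m³/s over 3 intervals.
K = (Q₂/Q₁)^(1/3) = (19.4/26.1)^(1/3) = 0.906.

K ≈ 0.906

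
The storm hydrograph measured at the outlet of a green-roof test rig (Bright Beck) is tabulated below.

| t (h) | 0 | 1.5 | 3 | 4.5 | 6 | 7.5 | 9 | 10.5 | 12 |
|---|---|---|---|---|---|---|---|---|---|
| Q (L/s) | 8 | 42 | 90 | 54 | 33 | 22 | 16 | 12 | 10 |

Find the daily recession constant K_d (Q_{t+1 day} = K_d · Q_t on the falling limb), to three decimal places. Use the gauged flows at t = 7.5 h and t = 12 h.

K_d ≈ 0.015

Between t = 7.5 h and t = 12 h the flow falls from 22 to 10 L/s over 3×1.5 h = 4.5 h.
Per-interval ratio K = (10/22)^(1/3) = 0.7689; K_d = K^(24/1.5) = 0.015.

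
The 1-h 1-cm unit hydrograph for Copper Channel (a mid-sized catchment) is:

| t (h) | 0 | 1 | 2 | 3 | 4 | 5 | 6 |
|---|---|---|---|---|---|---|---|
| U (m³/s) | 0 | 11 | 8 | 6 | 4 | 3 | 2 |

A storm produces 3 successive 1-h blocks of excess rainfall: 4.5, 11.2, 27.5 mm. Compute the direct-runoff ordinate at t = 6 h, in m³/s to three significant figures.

Q ≈ 15.3 m³/s

By discrete convolution, Q_j = Σ (P_i / 10 mm) · U_{j−i}.
At t = 6 h (j=6): Q = (4.5/10)·2 + (11.2/10)·3 + (27.5/10)·4 = 15.3 m³/s.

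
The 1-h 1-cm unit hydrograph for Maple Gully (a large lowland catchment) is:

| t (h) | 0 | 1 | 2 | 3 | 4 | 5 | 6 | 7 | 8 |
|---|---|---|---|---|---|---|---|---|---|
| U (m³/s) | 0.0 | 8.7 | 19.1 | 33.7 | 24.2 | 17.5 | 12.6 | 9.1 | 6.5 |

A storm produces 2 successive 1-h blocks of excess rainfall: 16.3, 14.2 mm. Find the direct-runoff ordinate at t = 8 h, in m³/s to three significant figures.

By discrete convolution, Q_j = Σ (P_i / 10 mm) · U_{j−i}.
At t = 8 h (j=8): Q = (16.3/10)·6.5 + (14.2/10)·9.1 = 23.5 m³/s.

Q ≈ 23.5 m³/s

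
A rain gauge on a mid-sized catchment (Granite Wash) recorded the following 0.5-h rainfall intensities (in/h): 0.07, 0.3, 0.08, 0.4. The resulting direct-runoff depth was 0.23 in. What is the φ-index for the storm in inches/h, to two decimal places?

Only the 2 blocks with intensity above φ contribute runoff: 0.3, 0.4 in/h.
Σ(I−φ)·Δt = d  ⇒  (0.3+0.4 − 2φ)·0.5 = 0.23
φ = (0.7000 − 0.23/0.5) / 2 = 0.12 in/h.

φ ≈ 0.12 in/h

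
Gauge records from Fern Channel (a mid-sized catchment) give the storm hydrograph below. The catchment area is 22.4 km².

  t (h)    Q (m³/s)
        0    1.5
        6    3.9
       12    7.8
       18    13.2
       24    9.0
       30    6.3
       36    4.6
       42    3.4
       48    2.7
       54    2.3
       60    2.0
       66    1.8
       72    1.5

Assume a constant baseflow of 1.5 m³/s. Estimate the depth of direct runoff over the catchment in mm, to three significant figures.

d ≈ 39.1 mm

Direct runoff: 0.0, 2.4, 6.3, 11.7, 7.5, 4.8, 3.1, 1.9, 1.2, 0.8, 0.5, 0.3, 0.0 m³/s; ΣQ_DR = 40.50 m³/s.
V = ΣQ_DR · Δt = 40.50 × 21600 s = 8.748 × 10^5 m³.
Over A = 22.4 km², depth = V / A = 39.1 mm.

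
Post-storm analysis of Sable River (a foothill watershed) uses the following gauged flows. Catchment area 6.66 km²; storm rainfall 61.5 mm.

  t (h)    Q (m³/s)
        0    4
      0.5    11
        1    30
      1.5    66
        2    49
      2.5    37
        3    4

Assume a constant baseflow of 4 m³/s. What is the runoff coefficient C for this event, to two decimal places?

C ≈ 0.76

ΣQ_DR = 173.0 m³/s; V = ΣQ_DR·Δt = 3.114 × 10^5 m³.
Runoff depth d = V / A = 46.76 mm.
C = d / P = 46.76 / 61.5 = 0.76.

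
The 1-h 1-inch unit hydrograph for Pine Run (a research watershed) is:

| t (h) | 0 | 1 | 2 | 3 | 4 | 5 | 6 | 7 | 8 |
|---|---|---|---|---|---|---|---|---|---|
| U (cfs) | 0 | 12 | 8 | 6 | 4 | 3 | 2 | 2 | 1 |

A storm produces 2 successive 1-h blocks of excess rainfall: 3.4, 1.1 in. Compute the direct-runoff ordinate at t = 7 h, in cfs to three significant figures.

Q ≈ 9.00 cfs

By discrete convolution, Q_j = Σ (P_i / 1 in) · U_{j−i}.
At t = 7 h (j=7): Q = (3.4/1)·2 + (1.1/1)·2 = 9.00 cfs.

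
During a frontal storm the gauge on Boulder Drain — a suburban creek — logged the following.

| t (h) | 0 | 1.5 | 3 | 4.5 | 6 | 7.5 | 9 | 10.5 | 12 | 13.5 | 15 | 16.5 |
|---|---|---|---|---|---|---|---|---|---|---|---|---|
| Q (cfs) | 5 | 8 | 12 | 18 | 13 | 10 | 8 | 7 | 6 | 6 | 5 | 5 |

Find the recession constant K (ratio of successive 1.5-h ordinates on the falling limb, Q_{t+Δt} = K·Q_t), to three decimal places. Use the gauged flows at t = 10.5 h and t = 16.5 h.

K ≈ 0.919

Using the recession-limb readings at t = 10.5 h and t = 16.5 h: Q falls from 7 to 5 cfs over 4 intervals.
K = (Q₂/Q₁)^(1/4) = (5/7)^(1/4) = 0.919.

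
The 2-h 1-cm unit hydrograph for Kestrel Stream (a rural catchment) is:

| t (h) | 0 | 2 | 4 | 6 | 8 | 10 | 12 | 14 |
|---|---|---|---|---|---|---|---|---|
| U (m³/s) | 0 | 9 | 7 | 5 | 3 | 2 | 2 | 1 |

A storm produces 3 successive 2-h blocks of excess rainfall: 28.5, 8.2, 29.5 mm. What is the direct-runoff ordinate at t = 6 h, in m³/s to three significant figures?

By discrete convolution, Q_j = Σ (P_i / 10 mm) · U_{j−i}.
At t = 6 h (j=3): Q = (28.5/10)·5 + (8.2/10)·7 + (29.5/10)·9 = 46.5 m³/s.

Q ≈ 46.5 m³/s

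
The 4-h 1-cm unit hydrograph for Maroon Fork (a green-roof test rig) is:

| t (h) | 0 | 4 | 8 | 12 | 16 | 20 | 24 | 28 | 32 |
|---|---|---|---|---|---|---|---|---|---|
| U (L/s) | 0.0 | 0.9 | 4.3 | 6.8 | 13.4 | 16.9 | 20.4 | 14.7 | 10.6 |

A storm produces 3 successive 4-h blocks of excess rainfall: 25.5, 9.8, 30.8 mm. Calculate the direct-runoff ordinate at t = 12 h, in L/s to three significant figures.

By discrete convolution, Q_j = Σ (P_i / 10 mm) · U_{j−i}.
At t = 12 h (j=3): Q = (25.5/10)·6.8 + (9.8/10)·4.3 + (30.8/10)·0.9 = 24.3 L/s.

Q ≈ 24.3 L/s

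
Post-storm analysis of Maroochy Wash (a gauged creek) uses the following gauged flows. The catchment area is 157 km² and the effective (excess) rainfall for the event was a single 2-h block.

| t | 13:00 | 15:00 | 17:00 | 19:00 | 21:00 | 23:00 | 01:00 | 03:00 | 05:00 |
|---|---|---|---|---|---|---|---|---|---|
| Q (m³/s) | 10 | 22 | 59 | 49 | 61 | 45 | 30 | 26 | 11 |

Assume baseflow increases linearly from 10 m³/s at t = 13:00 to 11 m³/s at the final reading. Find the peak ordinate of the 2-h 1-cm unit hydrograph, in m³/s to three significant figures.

Direct runoff: 0.00, 11.88, 48.75, 38.62, 50.50, 34.38, 19.25, 15.12, 0.00 m³/s; ΣQ_DR = 218.5 m³/s, peak = 50.50 m³/s.
Runoff depth d = ΣQ_DR·Δt / A = 218.5 × 7200 / (157 km²) = 10.02 mm.
The 1-cm UH is the DRH scaled by (10 mm)/d, so U_p = 50.50 × 10/10.02 = 50.4 m³/s.

U_p ≈ 50.4 m³/s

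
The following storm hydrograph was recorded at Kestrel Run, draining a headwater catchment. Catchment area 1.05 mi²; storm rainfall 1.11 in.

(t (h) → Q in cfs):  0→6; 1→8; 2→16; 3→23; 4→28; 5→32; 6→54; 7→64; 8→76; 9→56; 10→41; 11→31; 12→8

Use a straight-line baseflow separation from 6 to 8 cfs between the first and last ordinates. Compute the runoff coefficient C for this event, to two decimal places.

C ≈ 0.47

ΣQ_DR = 352.0 cfs; V = ΣQ_DR·Δt = 1.267 × 10^6 ft³.
Runoff depth d = V / A = 0.5195 in.
C = d / P = 0.5195 / 1.11 = 0.47.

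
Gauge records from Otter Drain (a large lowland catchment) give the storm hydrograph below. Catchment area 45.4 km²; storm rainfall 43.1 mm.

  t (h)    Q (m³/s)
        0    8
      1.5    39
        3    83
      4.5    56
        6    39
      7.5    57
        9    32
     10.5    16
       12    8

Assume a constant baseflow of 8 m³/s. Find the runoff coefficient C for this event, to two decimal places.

ΣQ_DR = 266.0 m³/s; V = ΣQ_DR·Δt = 1.436 × 10^6 m³.
Runoff depth d = V / A = 31.64 mm.
C = d / P = 31.64 / 43.1 = 0.73.

C ≈ 0.73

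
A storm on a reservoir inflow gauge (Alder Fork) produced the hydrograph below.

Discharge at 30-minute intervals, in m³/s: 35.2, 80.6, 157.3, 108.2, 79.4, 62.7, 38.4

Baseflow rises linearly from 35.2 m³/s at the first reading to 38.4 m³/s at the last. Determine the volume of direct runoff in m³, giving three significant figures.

Direct-runoff ordinates (Q − Q_b): 0.00, 44.87, 121.03, 71.40, 42.07, 24.83, 0.00 m³/s.
ΣQ_DR = 304.2 m³/s.
With Δt = 0.5 h = 1800 s, V = ΣQ_DR · Δt = 304.2 × 1800 = 5.48 × 10^5 m³.

V ≈ 5.48 × 10^5 m³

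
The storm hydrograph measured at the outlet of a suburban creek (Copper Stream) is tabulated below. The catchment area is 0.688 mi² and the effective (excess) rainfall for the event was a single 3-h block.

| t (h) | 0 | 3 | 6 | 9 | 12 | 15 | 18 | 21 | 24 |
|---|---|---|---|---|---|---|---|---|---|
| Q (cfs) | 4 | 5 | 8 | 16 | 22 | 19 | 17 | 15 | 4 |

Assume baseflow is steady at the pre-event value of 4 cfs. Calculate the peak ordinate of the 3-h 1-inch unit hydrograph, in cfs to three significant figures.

Direct runoff: 0.0, 1.0, 4.0, 12.0, 18.0, 15.0, 13.0, 11.0, 0.0 cfs; ΣQ_DR = 74.00 cfs, peak = 18.0 cfs.
Runoff depth d = ΣQ_DR·Δt / A = 74.00 × 10800 / (0.688 mi²) = 0.5000 in.
The 1-inch UH is the DRH scaled by (1 in)/d, so U_p = 18.0 × 1/0.5000 = 36.0 cfs.

U_p ≈ 36.0 cfs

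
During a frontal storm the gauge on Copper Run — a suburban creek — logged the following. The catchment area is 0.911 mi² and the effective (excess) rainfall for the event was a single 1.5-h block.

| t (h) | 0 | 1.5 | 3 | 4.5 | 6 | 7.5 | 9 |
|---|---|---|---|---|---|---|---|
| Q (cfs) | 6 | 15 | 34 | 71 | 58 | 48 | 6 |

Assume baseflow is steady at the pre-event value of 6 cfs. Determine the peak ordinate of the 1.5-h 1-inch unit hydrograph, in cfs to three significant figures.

Direct runoff: 0.0, 9.0, 28.0, 65.0, 52.0, 42.0, 0.0 cfs; ΣQ_DR = 196.0 cfs, peak = 65.0 cfs.
Runoff depth d = ΣQ_DR·Δt / A = 196.0 × 5400 / (0.911 mi²) = 0.5001 in.
The 1-inch UH is the DRH scaled by (1 in)/d, so U_p = 65.0 × 1/0.5001 = 130 cfs.

U_p ≈ 130 cfs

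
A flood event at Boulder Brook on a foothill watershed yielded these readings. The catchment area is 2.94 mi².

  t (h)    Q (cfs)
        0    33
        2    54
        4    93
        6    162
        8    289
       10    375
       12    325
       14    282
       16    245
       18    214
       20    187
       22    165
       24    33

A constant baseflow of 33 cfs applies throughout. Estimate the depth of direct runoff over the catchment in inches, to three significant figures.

d ≈ 2.14 in

Direct runoff: 0.0, 21.0, 60.0, 129.0, 256.0, 342.0, 292.0, 249.0, 212.0, 181.0, 154.0, 132.0, 0.0 cfs; ΣQ_DR = 2028 cfs.
V = ΣQ_DR · Δt = 2028 × 7200 s = 1.460 × 10^7 ft³.
Over A = 2.94 mi², depth = V / A = 2.14 in.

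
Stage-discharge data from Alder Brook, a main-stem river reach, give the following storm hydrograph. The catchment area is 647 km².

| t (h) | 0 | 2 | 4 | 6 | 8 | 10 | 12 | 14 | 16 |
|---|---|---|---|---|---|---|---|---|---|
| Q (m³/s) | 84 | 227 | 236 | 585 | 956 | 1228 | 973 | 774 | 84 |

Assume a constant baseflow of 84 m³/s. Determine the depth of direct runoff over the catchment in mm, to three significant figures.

Direct runoff: 0.0, 143.0, 152.0, 501.0, 872.0, 1144.0, 889.0, 690.0, 0.0 m³/s; ΣQ_DR = 4391 m³/s.
V = ΣQ_DR · Δt = 4391 × 7200 s = 3.162 × 10^7 m³.
Over A = 647 km², depth = V / A = 48.9 mm.

d ≈ 48.9 mm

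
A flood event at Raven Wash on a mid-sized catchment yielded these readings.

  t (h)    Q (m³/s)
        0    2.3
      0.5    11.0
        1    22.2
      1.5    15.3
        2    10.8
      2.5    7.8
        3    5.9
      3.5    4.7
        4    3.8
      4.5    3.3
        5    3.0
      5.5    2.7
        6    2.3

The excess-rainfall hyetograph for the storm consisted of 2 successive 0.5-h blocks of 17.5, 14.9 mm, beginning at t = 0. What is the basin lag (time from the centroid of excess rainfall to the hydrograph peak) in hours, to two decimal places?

Centroid of excess rainfall: t_c = Σ P_i·t̄_i / ΣP_i = 0.4799 h (block centres at 0.25, 0.75 h).
Hydrograph peak occurs at t = 1 h, so basin lag t_L = 1 − 0.4799 = 0.52 h.

t_L ≈ 0.52 h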